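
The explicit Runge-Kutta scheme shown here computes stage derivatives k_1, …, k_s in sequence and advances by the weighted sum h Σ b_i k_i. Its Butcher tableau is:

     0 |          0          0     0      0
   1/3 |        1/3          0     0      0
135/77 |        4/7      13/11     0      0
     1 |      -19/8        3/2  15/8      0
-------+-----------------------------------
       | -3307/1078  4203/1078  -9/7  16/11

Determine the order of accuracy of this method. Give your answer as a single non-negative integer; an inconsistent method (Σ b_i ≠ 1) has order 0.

2

b = (-3307/1078, 4203/1078, -9/7, 16/11)
c = (0, 1/3, 135/77, 1)
Ac = (0, 0, 13/33, 2333/616)
Σ b_i: (-3307/1078)·1 + 4203/1078·1 + (-9/7)·1 + 16/11·1 = 1 ✓
b·c: 4203/1078·1/3 + (-9/7)·135/77 + 16/11·1 = 1/2 ✓
b·c²: 4203/1078·1/9 + (-9/7)·18225/5929 + 16/11·1 = -171355/83006 ≠ 1/3 ⇒ order 2.
b·Ac: (-9/7)·13/33 + 16/11·2333/616 = 4237/847 ≠ 1/6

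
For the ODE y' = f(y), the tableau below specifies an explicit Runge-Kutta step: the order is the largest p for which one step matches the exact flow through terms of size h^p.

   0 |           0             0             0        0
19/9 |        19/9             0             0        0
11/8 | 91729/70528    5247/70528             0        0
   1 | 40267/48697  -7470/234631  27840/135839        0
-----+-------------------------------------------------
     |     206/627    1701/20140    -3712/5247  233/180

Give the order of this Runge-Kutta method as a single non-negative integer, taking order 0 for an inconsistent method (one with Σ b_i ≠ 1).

4

b = (206/627, 1701/20140, -3712/5247, 233/180)
c = (0, 19/9, 11/8, 1)
Ac = (0, 0, 583/3712, 50/233)
Σ b_i: 206/627·1 + 1701/20140·1 + (-3712/5247)·1 + 233/180·1 = 1 ✓
b·c: 1701/20140·19/9 + (-3712/5247)·11/8 + 233/180·1 = 1/2 ✓
b·c²: 1701/20140·361/81 + (-3712/5247)·121/64 + 233/180·1 = 1/3 ✓
b·Ac: (-3712/5247)·583/3712 + 233/180·50/233 = 1/6 ✓
b·c³: 1701/20140·6859/729 + (-3712/5247)·1331/512 + 233/180·1 = 1/4 ✓
b·(c∘Ac): (-3712/5247)·6413/29696 + 233/180·50/233 = 1/8 ✓
b·Ac²: (-3712/5247)·11077/33408 + 233/180·515/2097 = 1/12 ✓
b·A²c: 233/180·15/466 = 1/24 ✓; 4 stages ⇒ order 4.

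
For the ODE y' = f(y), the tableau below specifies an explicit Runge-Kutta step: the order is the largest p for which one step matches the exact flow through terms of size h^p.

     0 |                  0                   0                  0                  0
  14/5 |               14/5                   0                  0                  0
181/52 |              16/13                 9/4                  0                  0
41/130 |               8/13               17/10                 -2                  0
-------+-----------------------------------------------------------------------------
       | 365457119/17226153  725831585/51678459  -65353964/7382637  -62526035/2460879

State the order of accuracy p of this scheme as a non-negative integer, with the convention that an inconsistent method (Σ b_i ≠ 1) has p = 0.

b = (365457119/17226153, 725831585/51678459, -65353964/7382637, -62526035/2460879)
c = (0, 14/5, 181/52, 41/130)
Ac = (0, 0, 63/10, -1431/650)
Σ b_i: 365457119/17226153·1 + 725831585/51678459·1 + (-65353964/7382637)·1 + (-62526035/2460879)·1 = 1 ✓
b·c: 725831585/51678459·14/5 + (-65353964/7382637)·181/52 + (-62526035/2460879)·41/130 = 1/2 ✓
b·c²: 725831585/51678459·196/25 + (-65353964/7382637)·32761/2704 + (-62526035/2460879)·1681/16900 = 1/3 ✓
b·Ac: (-65353964/7382637)·63/10 + (-62526035/2460879)·(-1431/650) = 1/6 ✓
b·c³: 725831585/51678459·2744/125 + (-65353964/7382637)·5929741/140608 + (-62526035/2460879)·68921/2197000 = -10946545337911/166355420400 ≠ 1/4 ⇒ order 3.
b·(c∘Ac): (-65353964/7382637)·11403/520 + (-62526035/2460879)·(-58671/84500) = -188196039947/1066380900 ≠ 1/8
b·Ac²: (-65353964/7382637)·441/25 + (-62526035/2460879)·(-1842693/169000) = 51561790673/426552360 ≠ 1/12
b·A²c: (-62526035/2460879)·(-63/5) = 87536449/273431 ≠ 1/24

3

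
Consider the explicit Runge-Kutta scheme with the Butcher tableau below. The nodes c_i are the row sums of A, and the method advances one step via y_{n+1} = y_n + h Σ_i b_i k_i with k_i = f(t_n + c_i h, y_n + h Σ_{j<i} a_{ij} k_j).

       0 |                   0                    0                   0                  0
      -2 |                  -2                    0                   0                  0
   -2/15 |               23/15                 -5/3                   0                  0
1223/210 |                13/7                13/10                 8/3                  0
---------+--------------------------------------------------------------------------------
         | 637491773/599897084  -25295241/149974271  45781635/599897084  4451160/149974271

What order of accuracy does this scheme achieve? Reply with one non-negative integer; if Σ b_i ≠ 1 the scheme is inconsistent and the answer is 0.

3

b = (637491773/599897084, -25295241/149974271, 45781635/599897084, 4451160/149974271)
c = (0, -2, -2/15, 1223/210)
Ac = (0, 0, 10/3, -133/45)
Σ b_i: 637491773/599897084·1 + (-25295241/149974271)·1 + 45781635/599897084·1 + 4451160/149974271·1 = 1 ✓
b·c: (-25295241/149974271)·(-2) + 45781635/599897084·(-2/15) + 4451160/149974271·1223/210 = 1/2 ✓
b·c²: (-25295241/149974271)·4 + 45781635/599897084·4/225 + 4451160/149974271·1495729/44100 = 1/3 ✓
b·Ac: 45781635/599897084·10/3 + 4451160/149974271·(-133/45) = 1/6 ✓
b·c³: (-25295241/149974271)·(-8) + 45781635/599897084·(-8/3375) + 4451160/149974271·1829276567/9261000 = 1703439668293/236209476825 ≠ 1/4 ⇒ order 3.
b·(c∘Ac): 45781635/599897084·(-4/9) + 4451160/149974271·(-23237/1350) = -3676628339/6748842195 ≠ 1/8
b·Ac²: 45781635/599897084·(-20/3) + 4451160/149974271·3542/675 = -2382555377/6748842195 ≠ 1/12
b·A²c: 4451160/149974271·80/9 = 118697600/449922813 ≠ 1/24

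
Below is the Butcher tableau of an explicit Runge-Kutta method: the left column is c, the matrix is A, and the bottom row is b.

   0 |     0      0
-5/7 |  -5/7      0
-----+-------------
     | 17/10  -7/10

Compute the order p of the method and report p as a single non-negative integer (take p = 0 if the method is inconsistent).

b = (17/10, -7/10)
c = (0, -5/7)
Σ b_i: 17/10·1 + (-7/10)·1 = 1 ✓
b·c: (-7/10)·(-5/7) = 1/2 ✓; 2 stages ⇒ order 2.

2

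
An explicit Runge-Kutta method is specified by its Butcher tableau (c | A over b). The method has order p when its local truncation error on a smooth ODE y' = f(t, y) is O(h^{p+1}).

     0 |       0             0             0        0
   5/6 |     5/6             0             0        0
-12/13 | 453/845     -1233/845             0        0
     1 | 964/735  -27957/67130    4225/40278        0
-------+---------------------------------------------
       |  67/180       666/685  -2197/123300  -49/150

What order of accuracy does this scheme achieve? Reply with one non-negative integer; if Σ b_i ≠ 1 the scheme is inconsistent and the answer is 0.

b = (67/180, 666/685, -2197/123300, -49/150)
c = (0, 5/6, -12/13, 1)
Ac = (0, 0, -411/338, -87/196)
Σ b_i: 67/180·1 + 666/685·1 + (-2197/123300)·1 + (-49/150)·1 = 1 ✓
b·c: 666/685·5/6 + (-2197/123300)·(-12/13) + (-49/150)·1 = 1/2 ✓
b·c²: 666/685·25/36 + (-2197/123300)·144/169 + (-49/150)·1 = 1/3 ✓
b·Ac: (-2197/123300)·(-411/338) + (-49/150)·(-87/196) = 1/6 ✓
b·c³: 666/685·125/216 + (-2197/123300)·(-1728/2197) + (-49/150)·1 = 1/4 ✓
b·(c∘Ac): (-2197/123300)·2466/2197 + (-49/150)·(-87/196) = 1/8 ✓
b·Ac²: (-2197/123300)·(-685/676) + (-49/150)·(-235/1176) = 1/12 ✓
b·A²c: (-49/150)·(-25/196) = 1/24 ✓; 4 stages ⇒ order 4.

4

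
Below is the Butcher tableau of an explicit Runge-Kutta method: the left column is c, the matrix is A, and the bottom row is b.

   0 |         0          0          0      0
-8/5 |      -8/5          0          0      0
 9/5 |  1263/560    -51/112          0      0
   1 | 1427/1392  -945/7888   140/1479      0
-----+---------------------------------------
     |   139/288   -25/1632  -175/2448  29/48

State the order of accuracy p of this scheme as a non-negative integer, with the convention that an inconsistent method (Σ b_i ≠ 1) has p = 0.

b = (139/288, -25/1632, -175/2448, 29/48)
c = (0, -8/5, 9/5, 1)
Ac = (0, 0, 51/70, 21/58)
Σ b_i: 139/288·1 + (-25/1632)·1 + (-175/2448)·1 + 29/48·1 = 1 ✓
b·c: (-25/1632)·(-8/5) + (-175/2448)·9/5 + 29/48·1 = 1/2 ✓
b·c²: (-25/1632)·64/25 + (-175/2448)·81/25 + 29/48·1 = 1/3 ✓
b·Ac: (-175/2448)·51/70 + 29/48·21/58 = 1/6 ✓
b·c³: (-25/1632)·(-512/125) + (-175/2448)·729/125 + 29/48·1 = 1/4 ✓
b·(c∘Ac): (-175/2448)·459/350 + 29/48·21/58 = 1/8 ✓
b·Ac²: (-175/2448)·(-204/175) = 1/12 ✓
b·A²c: 29/48·2/29 = 1/24 ✓; 4 stages ⇒ order 4.

4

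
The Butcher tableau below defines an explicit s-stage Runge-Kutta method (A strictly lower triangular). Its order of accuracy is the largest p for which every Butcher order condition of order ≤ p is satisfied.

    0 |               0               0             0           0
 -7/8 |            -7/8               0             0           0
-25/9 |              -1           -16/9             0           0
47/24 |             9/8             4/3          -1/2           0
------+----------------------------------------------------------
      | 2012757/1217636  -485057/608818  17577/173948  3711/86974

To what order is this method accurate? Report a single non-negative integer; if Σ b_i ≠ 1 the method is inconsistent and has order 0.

3

b = (2012757/1217636, -485057/608818, 17577/173948, 3711/86974)
c = (0, -7/8, -25/9, 47/24)
Ac = (0, 0, 14/9, 2/9)
Σ b_i: 2012757/1217636·1 + (-485057/608818)·1 + 17577/173948·1 + 3711/86974·1 = 1 ✓
b·c: (-485057/608818)·(-7/8) + 17577/173948·(-25/9) + 3711/86974·47/24 = 1/2 ✓
b·c²: (-485057/608818)·49/64 + 17577/173948·625/81 + 3711/86974·2209/576 = 1/3 ✓
b·Ac: 17577/173948·14/9 + 3711/86974·2/9 = 1/6 ✓
b·c³: (-485057/608818)·(-343/512) + 17577/173948·(-15625/729) + 3711/86974·103823/13824 = -131415203/100194048 ≠ 1/4 ⇒ order 3.
b·(c∘Ac): 17577/173948·(-350/81) + 3711/86974·47/108 = -1308961/3131064 ≠ 1/8
b·Ac²: 17577/173948·(-49/36) + 3711/86974·(-3677/1296) = -9716087/37572768 ≠ 1/12
b·A²c: 3711/86974·(-7/9) = -8659/260922 ≠ 1/24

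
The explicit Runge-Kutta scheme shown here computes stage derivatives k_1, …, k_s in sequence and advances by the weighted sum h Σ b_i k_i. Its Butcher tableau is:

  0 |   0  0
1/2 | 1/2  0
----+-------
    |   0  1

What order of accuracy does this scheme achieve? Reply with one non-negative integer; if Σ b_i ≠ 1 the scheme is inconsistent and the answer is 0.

2

b = (0, 1)
c = (0, 1/2)
Σ b_i: 1·1 = 1 ✓
b·c: 1·1/2 = 1/2 ✓; 2 stages ⇒ order 2.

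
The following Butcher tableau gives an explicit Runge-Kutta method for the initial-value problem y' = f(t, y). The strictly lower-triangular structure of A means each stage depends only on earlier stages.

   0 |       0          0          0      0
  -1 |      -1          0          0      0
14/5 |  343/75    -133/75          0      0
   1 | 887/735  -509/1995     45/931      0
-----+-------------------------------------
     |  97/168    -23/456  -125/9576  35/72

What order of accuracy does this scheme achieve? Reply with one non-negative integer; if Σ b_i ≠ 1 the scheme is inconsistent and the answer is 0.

4

b = (97/168, -23/456, -125/9576, 35/72)
c = (0, -1, 14/5, 1)
Ac = (0, 0, 133/75, 41/105)
Σ b_i: 97/168·1 + (-23/456)·1 + (-125/9576)·1 + 35/72·1 = 1 ✓
b·c: (-23/456)·(-1) + (-125/9576)·14/5 + 35/72·1 = 1/2 ✓
b·c²: (-23/456)·1 + (-125/9576)·196/25 + 35/72·1 = 1/3 ✓
b·Ac: (-125/9576)·133/75 + 35/72·41/105 = 1/6 ✓
b·c³: (-23/456)·(-1) + (-125/9576)·2744/125 + 35/72·1 = 1/4 ✓
b·(c∘Ac): (-125/9576)·1862/375 + 35/72·41/105 = 1/8 ✓
b·Ac²: (-125/9576)·(-133/75) + 35/72·13/105 = 1/12 ✓
b·A²c: 35/72·3/35 = 1/24 ✓; 4 stages ⇒ order 4.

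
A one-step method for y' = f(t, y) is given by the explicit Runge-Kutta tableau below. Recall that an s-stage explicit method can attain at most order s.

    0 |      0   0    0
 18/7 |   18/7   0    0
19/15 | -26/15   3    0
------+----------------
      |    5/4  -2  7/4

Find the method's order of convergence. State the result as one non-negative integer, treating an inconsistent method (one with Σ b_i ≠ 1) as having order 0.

1

b = (5/4, -2, 7/4)
c = (0, 18/7, 19/15)
Ac = (0, 0, 54/7)
Σ b_i: 5/4·1 + (-2)·1 + 7/4·1 = 1 ✓
b·c: (-2)·18/7 + 7/4·19/15 = -1229/420 ≠ 1/2 ⇒ order 1.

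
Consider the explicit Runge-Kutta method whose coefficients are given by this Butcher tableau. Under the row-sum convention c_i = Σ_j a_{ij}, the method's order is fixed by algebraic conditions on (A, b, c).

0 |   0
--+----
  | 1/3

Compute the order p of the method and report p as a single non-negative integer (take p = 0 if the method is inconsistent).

0

b = (1/3)
c = (0)
Σ b_i: 1/3·1 = 1/3 ≠ 1 ⇒ order 0.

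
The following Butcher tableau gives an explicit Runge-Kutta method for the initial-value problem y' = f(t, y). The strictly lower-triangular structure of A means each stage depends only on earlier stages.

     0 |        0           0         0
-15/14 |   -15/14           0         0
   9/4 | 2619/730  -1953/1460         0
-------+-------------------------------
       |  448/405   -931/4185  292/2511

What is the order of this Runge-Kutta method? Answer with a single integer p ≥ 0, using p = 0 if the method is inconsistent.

b = (448/405, -931/4185, 292/2511)
c = (0, -15/14, 9/4)
Ac = (0, 0, 837/584)
Σ b_i: 448/405·1 + (-931/4185)·1 + 292/2511·1 = 1 ✓
b·c: (-931/4185)·(-15/14) + 292/2511·9/4 = 1/2 ✓
b·c²: (-931/4185)·225/196 + 292/2511·81/16 = 1/3 ✓
b·Ac: 292/2511·837/584 = 1/6 ✓; 3 stages ⇒ order 3.

3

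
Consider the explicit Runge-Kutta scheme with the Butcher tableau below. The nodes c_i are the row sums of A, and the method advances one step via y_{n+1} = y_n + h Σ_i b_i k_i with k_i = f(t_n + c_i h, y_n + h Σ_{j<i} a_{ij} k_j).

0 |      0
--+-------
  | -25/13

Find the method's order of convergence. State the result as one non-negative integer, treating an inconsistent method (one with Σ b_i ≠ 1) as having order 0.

b = (-25/13)
c = (0)
Σ b_i: (-25/13)·1 = -25/13 ≠ 1 ⇒ order 0.

0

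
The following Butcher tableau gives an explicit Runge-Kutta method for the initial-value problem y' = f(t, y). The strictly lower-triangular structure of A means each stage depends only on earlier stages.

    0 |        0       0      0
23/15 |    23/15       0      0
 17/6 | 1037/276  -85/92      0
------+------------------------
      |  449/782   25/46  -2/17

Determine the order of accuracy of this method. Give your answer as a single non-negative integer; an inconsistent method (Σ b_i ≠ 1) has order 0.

3

b = (449/782, 25/46, -2/17)
c = (0, 23/15, 17/6)
Ac = (0, 0, -17/12)
Σ b_i: 449/782·1 + 25/46·1 + (-2/17)·1 = 1 ✓
b·c: 25/46·23/15 + (-2/17)·17/6 = 1/2 ✓
b·c²: 25/46·529/225 + (-2/17)·289/36 = 1/3 ✓
b·Ac: (-2/17)·(-17/12) = 1/6 ✓; 3 stages ⇒ order 3.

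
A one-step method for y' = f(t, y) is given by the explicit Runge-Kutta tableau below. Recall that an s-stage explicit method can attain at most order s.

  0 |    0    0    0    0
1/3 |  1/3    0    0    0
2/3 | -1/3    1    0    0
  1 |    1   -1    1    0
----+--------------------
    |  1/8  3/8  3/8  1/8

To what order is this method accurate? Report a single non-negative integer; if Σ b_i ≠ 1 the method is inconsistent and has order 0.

b = (1/8, 3/8, 3/8, 1/8)
c = (0, 1/3, 2/3, 1)
Ac = (0, 0, 1/3, 1/3)
Σ b_i: 1/8·1 + 3/8·1 + 3/8·1 + 1/8·1 = 1 ✓
b·c: 3/8·1/3 + 3/8·2/3 + 1/8·1 = 1/2 ✓
b·c²: 3/8·1/9 + 3/8·4/9 + 1/8·1 = 1/3 ✓
b·Ac: 3/8·1/3 + 1/8·1/3 = 1/6 ✓
b·c³: 3/8·1/27 + 3/8·8/27 + 1/8·1 = 1/4 ✓
b·(c∘Ac): 3/8·2/9 + 1/8·1/3 = 1/8 ✓
b·Ac²: 3/8·1/9 + 1/8·1/3 = 1/12 ✓
b·A²c: 1/8·1/3 = 1/24 ✓; 4 stages ⇒ order 4.

4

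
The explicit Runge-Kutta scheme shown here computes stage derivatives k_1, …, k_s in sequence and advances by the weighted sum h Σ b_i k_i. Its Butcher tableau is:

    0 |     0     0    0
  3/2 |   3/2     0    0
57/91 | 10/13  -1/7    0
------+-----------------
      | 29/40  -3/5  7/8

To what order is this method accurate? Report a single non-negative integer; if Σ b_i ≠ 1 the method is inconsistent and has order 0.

1

b = (29/40, -3/5, 7/8)
c = (0, 3/2, 57/91)
Ac = (0, 0, -3/14)
Σ b_i: 29/40·1 + (-3/5)·1 + 7/8·1 = 1 ✓
b·c: (-3/5)·3/2 + 7/8·57/91 = -183/520 ≠ 1/2 ⇒ order 1.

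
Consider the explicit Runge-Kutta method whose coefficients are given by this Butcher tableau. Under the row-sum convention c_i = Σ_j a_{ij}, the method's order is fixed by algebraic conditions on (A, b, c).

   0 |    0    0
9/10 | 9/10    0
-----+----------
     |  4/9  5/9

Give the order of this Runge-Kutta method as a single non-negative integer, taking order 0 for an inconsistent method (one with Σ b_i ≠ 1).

b = (4/9, 5/9)
c = (0, 9/10)
Σ b_i: 4/9·1 + 5/9·1 = 1 ✓
b·c: 5/9·9/10 = 1/2 ✓; 2 stages ⇒ order 2.

2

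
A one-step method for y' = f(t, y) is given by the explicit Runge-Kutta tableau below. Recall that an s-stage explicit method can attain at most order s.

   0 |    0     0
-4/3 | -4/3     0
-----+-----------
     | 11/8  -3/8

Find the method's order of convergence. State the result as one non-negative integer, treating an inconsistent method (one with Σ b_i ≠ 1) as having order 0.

b = (11/8, -3/8)
c = (0, -4/3)
Σ b_i: 11/8·1 + (-3/8)·1 = 1 ✓
b·c: (-3/8)·(-4/3) = 1/2 ✓; 2 stages ⇒ order 2.

2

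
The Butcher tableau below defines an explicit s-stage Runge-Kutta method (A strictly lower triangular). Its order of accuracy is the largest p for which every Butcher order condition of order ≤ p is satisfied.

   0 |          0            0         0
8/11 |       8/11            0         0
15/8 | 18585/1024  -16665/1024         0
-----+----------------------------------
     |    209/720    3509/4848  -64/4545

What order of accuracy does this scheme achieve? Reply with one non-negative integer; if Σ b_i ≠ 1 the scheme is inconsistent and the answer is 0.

b = (209/720, 3509/4848, -64/4545)
c = (0, 8/11, 15/8)
Ac = (0, 0, -1515/128)
Σ b_i: 209/720·1 + 3509/4848·1 + (-64/4545)·1 = 1 ✓
b·c: 3509/4848·8/11 + (-64/4545)·15/8 = 1/2 ✓
b·c²: 3509/4848·64/121 + (-64/4545)·225/64 = 1/3 ✓
b·Ac: (-64/4545)·(-1515/128) = 1/6 ✓; 3 stages ⇒ order 3.

3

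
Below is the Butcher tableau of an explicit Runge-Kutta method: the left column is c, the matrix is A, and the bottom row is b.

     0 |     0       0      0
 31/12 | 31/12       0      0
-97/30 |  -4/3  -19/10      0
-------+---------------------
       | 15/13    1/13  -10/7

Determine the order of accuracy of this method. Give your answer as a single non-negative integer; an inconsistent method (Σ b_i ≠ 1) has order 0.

0

b = (15/13, 1/13, -10/7)
c = (0, 31/12, -97/30)
Ac = (0, 0, -589/120)
Σ b_i: 15/13·1 + 1/13·1 + (-10/7)·1 = -18/91 ≠ 1 ⇒ order 0.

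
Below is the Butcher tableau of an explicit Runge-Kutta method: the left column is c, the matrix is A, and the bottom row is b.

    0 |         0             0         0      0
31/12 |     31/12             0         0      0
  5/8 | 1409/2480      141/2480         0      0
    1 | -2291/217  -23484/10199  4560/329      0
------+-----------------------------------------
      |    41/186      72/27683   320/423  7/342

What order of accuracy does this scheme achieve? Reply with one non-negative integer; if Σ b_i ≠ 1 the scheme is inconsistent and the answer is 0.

4

b = (41/186, 72/27683, 320/423, 7/342)
c = (0, 31/12, 5/8, 1)
Ac = (0, 0, 47/320, 19/7)
Σ b_i: 41/186·1 + 72/27683·1 + 320/423·1 + 7/342·1 = 1 ✓
b·c: 72/27683·31/12 + 320/423·5/8 + 7/342·1 = 1/2 ✓
b·c²: 72/27683·961/144 + 320/423·25/64 + 7/342·1 = 1/3 ✓
b·Ac: 320/423·47/320 + 7/342·19/7 = 1/6 ✓
b·c³: 72/27683·29791/1728 + 320/423·125/512 + 7/342·1 = 1/4 ✓
b·(c∘Ac): 320/423·47/512 + 7/342·19/7 = 1/8 ✓
b·Ac²: 320/423·1457/3840 + 7/342·(-209/21) = 1/12 ✓
b·A²c: 7/342·57/28 = 1/24 ✓; 4 stages ⇒ order 4.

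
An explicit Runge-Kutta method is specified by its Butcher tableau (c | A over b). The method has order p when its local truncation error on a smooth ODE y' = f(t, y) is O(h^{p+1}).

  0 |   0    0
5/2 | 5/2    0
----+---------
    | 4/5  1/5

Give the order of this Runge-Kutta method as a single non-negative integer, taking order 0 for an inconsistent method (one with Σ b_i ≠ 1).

2

b = (4/5, 1/5)
c = (0, 5/2)
Σ b_i: 4/5·1 + 1/5·1 = 1 ✓
b·c: 1/5·5/2 = 1/2 ✓; 2 stages ⇒ order 2.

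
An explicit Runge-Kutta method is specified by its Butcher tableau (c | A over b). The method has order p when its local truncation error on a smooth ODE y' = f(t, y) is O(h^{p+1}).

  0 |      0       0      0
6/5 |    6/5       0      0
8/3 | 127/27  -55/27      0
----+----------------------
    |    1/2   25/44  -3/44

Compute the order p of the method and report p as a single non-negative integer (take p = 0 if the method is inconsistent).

3

b = (1/2, 25/44, -3/44)
c = (0, 6/5, 8/3)
Ac = (0, 0, -22/9)
Σ b_i: 1/2·1 + 25/44·1 + (-3/44)·1 = 1 ✓
b·c: 25/44·6/5 + (-3/44)·8/3 = 1/2 ✓
b·c²: 25/44·36/25 + (-3/44)·64/9 = 1/3 ✓
b·Ac: (-3/44)·(-22/9) = 1/6 ✓; 3 stages ⇒ order 3.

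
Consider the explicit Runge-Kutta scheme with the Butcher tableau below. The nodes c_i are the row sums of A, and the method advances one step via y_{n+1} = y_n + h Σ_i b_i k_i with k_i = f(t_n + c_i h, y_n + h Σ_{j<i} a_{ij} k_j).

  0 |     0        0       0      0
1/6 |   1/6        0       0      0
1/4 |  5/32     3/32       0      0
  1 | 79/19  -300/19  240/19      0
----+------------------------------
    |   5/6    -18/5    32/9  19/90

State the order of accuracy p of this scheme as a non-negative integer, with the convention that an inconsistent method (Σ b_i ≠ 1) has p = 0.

4

b = (5/6, -18/5, 32/9, 19/90)
c = (0, 1/6, 1/4, 1)
Ac = (0, 0, 1/64, 10/19)
Σ b_i: 5/6·1 + (-18/5)·1 + 32/9·1 + 19/90·1 = 1 ✓
b·c: (-18/5)·1/6 + 32/9·1/4 + 19/90·1 = 1/2 ✓
b·c²: (-18/5)·1/36 + 32/9·1/16 + 19/90·1 = 1/3 ✓
b·Ac: 32/9·1/64 + 19/90·10/19 = 1/6 ✓
b·c³: (-18/5)·1/216 + 32/9·1/64 + 19/90·1 = 1/4 ✓
b·(c∘Ac): 32/9·1/256 + 19/90·10/19 = 1/8 ✓
b·Ac²: 32/9·1/384 + 19/90·20/57 = 1/12 ✓
b·A²c: 19/90·15/76 = 1/24 ✓; 4 stages ⇒ order 4.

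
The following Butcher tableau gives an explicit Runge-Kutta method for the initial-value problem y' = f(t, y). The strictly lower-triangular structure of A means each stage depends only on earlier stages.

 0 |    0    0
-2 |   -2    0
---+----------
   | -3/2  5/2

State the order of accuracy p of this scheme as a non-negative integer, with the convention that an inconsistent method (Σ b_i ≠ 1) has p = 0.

1

b = (-3/2, 5/2)
c = (0, -2)
Σ b_i: (-3/2)·1 + 5/2·1 = 1 ✓
b·c: 5/2·(-2) = -5 ≠ 1/2 ⇒ order 1.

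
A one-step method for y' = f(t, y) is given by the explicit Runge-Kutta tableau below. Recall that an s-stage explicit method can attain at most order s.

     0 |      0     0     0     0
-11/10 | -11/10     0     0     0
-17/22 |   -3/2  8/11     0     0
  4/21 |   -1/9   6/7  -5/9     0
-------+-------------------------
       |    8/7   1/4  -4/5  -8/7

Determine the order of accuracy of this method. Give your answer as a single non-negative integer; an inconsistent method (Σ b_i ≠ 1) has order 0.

b = (8/7, 1/4, -4/5, -8/7)
c = (0, -11/10, -17/22, 4/21)
Ac = (0, 0, -4/5, -3559/6930)
Σ b_i: 8/7·1 + 1/4·1 + (-4/5)·1 + (-8/7)·1 = -11/20 ≠ 1 ⇒ order 0.

0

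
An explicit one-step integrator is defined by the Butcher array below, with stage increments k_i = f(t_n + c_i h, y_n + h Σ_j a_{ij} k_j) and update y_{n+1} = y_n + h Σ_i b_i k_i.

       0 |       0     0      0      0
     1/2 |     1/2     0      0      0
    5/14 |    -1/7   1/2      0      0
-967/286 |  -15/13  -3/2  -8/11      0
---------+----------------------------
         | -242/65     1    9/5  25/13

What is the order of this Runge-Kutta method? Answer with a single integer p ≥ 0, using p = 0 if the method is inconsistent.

1

b = (-242/65, 1, 9/5, 25/13)
c = (0, 1/2, 5/14, -967/286)
Ac = (0, 0, 1/4, -311/308)
Σ b_i: (-242/65)·1 + 1·1 + 9/5·1 + 25/13·1 = 1 ✓
b·c: 1·1/2 + 9/5·5/14 + 25/13·(-967/286) = -139481/26026 ≠ 1/2 ⇒ order 1.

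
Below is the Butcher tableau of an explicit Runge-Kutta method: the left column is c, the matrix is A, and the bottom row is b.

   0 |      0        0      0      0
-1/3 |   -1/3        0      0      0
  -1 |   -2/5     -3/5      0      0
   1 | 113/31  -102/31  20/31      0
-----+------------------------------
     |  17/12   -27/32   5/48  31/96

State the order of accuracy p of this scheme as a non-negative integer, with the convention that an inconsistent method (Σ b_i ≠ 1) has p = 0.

b = (17/12, -27/32, 5/48, 31/96)
c = (0, -1/3, -1, 1)
Ac = (0, 0, 1/5, 14/31)
Σ b_i: 17/12·1 + (-27/32)·1 + 5/48·1 + 31/96·1 = 1 ✓
b·c: (-27/32)·(-1/3) + 5/48·(-1) + 31/96·1 = 1/2 ✓
b·c²: (-27/32)·1/9 + 5/48·1 + 31/96·1 = 1/3 ✓
b·Ac: 5/48·1/5 + 31/96·14/31 = 1/6 ✓
b·c³: (-27/32)·(-1/27) + 5/48·(-1) + 31/96·1 = 1/4 ✓
b·(c∘Ac): 5/48·(-1/5) + 31/96·14/31 = 1/8 ✓
b·Ac²: 5/48·(-1/15) + 31/96·26/93 = 1/12 ✓
b·A²c: 31/96·4/31 = 1/24 ✓; 4 stages ⇒ order 4.

4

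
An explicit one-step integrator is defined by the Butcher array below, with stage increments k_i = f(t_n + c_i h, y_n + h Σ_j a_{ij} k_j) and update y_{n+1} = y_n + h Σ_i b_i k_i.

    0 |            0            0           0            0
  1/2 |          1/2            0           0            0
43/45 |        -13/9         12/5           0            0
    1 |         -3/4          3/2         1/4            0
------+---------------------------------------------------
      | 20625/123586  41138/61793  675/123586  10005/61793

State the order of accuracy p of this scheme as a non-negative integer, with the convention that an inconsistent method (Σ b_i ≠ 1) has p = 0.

b = (20625/123586, 41138/61793, 675/123586, 10005/61793)
c = (0, 1/2, 43/45, 1)
Ac = (0, 0, 6/5, 89/90)
Σ b_i: 20625/123586·1 + 41138/61793·1 + 675/123586·1 + 10005/61793·1 = 1 ✓
b·c: 41138/61793·1/2 + 675/123586·43/45 + 10005/61793·1 = 1/2 ✓
b·c²: 41138/61793·1/4 + 675/123586·1849/2025 + 10005/61793·1 = 1/3 ✓
b·Ac: 675/123586·6/5 + 10005/61793·89/90 = 1/6 ✓
b·c³: 41138/61793·1/8 + 675/123586·79507/91125 + 10005/61793·1 = 8338529/33368220 ≠ 1/4 ⇒ order 3.
b·(c∘Ac): 675/123586·86/75 + 10005/61793·89/90 = 61685/370758 ≠ 1/8
b·Ac²: 675/123586·3/5 + 10005/61793·9773/16200 = 6737291/66736440 ≠ 1/12
b·A²c: 10005/61793·3/10 = 6003/123586 ≠ 1/24

3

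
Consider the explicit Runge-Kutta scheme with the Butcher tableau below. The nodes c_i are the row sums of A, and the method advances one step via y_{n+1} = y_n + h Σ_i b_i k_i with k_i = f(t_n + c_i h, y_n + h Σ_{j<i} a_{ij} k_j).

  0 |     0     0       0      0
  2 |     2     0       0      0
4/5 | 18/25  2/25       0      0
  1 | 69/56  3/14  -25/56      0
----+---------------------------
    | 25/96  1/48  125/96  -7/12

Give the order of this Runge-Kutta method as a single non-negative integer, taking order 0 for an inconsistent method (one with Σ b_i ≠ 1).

b = (25/96, 1/48, 125/96, -7/12)
c = (0, 2, 4/5, 1)
Ac = (0, 0, 4/25, 1/14)
Σ b_i: 25/96·1 + 1/48·1 + 125/96·1 + (-7/12)·1 = 1 ✓
b·c: 1/48·2 + 125/96·4/5 + (-7/12)·1 = 1/2 ✓
b·c²: 1/48·4 + 125/96·16/25 + (-7/12)·1 = 1/3 ✓
b·Ac: 125/96·4/25 + (-7/12)·1/14 = 1/6 ✓
b·c³: 1/48·8 + 125/96·64/125 + (-7/12)·1 = 1/4 ✓
b·(c∘Ac): 125/96·16/125 + (-7/12)·1/14 = 1/8 ✓
b·Ac²: 125/96·8/25 + (-7/12)·4/7 = 1/12 ✓
b·A²c: (-7/12)·(-1/14) = 1/24 ✓; 4 stages ⇒ order 4.

4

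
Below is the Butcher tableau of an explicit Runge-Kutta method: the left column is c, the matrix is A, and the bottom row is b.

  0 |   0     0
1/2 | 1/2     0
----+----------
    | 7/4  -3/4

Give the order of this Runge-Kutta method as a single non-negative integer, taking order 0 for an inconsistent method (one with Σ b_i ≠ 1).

b = (7/4, -3/4)
c = (0, 1/2)
Σ b_i: 7/4·1 + (-3/4)·1 = 1 ✓
b·c: (-3/4)·1/2 = -3/8 ≠ 1/2 ⇒ order 1.

1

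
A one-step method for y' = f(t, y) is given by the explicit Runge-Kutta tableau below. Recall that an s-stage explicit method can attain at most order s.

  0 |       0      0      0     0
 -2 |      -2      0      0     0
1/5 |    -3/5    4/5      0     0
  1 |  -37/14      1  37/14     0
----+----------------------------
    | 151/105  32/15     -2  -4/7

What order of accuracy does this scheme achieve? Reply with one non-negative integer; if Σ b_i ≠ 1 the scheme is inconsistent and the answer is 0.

1

b = (151/105, 32/15, -2, -4/7)
c = (0, -2, 1/5, 1)
Ac = (0, 0, -8/5, -103/70)
Σ b_i: 151/105·1 + 32/15·1 + (-2)·1 + (-4/7)·1 = 1 ✓
b·c: 32/15·(-2) + (-2)·1/5 + (-4/7)·1 = -110/21 ≠ 1/2 ⇒ order 1.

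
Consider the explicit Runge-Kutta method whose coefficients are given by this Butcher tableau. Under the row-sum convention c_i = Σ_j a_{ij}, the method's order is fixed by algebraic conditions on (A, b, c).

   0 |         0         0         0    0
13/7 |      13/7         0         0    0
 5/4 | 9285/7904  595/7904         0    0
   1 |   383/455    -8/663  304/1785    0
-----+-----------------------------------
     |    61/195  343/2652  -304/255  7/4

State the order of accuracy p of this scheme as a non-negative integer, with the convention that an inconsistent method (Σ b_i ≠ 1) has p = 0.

4

b = (61/195, 343/2652, -304/255, 7/4)
c = (0, 13/7, 5/4, 1)
Ac = (0, 0, 85/608, 4/21)
Σ b_i: 61/195·1 + 343/2652·1 + (-304/255)·1 + 7/4·1 = 1 ✓
b·c: 343/2652·13/7 + (-304/255)·5/4 + 7/4·1 = 1/2 ✓
b·c²: 343/2652·169/49 + (-304/255)·25/16 + 7/4·1 = 1/3 ✓
b·Ac: (-304/255)·85/608 + 7/4·4/21 = 1/6 ✓
b·c³: 343/2652·2197/343 + (-304/255)·125/64 + 7/4·1 = 1/4 ✓
b·(c∘Ac): (-304/255)·425/2432 + 7/4·4/21 = 1/8 ✓
b·Ac²: (-304/255)·1105/4256 + 7/4·11/49 = 1/12 ✓
b·A²c: 7/4·1/42 = 1/24 ✓; 4 stages ⇒ order 4.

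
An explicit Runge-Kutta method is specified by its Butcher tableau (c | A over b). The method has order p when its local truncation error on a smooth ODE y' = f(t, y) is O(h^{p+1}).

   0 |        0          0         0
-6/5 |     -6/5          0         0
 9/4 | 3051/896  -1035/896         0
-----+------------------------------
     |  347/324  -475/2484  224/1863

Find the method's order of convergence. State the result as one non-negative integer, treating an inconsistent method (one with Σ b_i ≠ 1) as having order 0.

b = (347/324, -475/2484, 224/1863)
c = (0, -6/5, 9/4)
Ac = (0, 0, 621/448)
Σ b_i: 347/324·1 + (-475/2484)·1 + 224/1863·1 = 1 ✓
b·c: (-475/2484)·(-6/5) + 224/1863·9/4 = 1/2 ✓
b·c²: (-475/2484)·36/25 + 224/1863·81/16 = 1/3 ✓
b·Ac: 224/1863·621/448 = 1/6 ✓; 3 stages ⇒ order 3.

3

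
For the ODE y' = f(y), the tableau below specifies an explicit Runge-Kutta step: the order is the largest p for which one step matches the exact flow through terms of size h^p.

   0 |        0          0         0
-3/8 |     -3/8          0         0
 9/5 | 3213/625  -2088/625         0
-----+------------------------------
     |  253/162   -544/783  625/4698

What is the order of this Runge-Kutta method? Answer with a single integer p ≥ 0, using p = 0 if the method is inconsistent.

b = (253/162, -544/783, 625/4698)
c = (0, -3/8, 9/5)
Ac = (0, 0, 783/625)
Σ b_i: 253/162·1 + (-544/783)·1 + 625/4698·1 = 1 ✓
b·c: (-544/783)·(-3/8) + 625/4698·9/5 = 1/2 ✓
b·c²: (-544/783)·9/64 + 625/4698·81/25 = 1/3 ✓
b·Ac: 625/4698·783/625 = 1/6 ✓; 3 stages ⇒ order 3.

3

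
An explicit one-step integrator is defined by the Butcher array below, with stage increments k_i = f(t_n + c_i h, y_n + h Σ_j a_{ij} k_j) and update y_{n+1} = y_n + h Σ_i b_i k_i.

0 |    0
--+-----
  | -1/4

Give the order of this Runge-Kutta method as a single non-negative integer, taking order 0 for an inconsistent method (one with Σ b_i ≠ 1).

0

b = (-1/4)
c = (0)
Σ b_i: (-1/4)·1 = -1/4 ≠ 1 ⇒ order 0.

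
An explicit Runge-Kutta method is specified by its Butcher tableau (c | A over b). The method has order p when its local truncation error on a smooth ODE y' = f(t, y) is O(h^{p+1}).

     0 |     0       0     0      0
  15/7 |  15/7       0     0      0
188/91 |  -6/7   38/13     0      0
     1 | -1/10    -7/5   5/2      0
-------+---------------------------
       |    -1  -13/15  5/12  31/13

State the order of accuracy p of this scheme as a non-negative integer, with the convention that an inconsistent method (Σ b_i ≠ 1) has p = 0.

0

b = (-1, -13/15, 5/12, 31/13)
c = (0, 15/7, 188/91, 1)
Ac = (0, 0, 570/91, 197/91)
Σ b_i: (-1)·1 + (-13/15)·1 + 5/12·1 + 31/13·1 = 243/260 ≠ 1 ⇒ order 0.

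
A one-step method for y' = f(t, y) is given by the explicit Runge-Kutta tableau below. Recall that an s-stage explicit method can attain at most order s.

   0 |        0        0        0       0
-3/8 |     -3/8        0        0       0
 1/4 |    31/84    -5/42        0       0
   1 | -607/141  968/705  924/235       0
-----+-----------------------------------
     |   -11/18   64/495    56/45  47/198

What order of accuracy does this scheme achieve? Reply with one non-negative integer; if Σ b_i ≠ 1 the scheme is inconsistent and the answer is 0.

4

b = (-11/18, 64/495, 56/45, 47/198)
c = (0, -3/8, 1/4, 1)
Ac = (0, 0, 5/112, 22/47)
Σ b_i: (-11/18)·1 + 64/495·1 + 56/45·1 + 47/198·1 = 1 ✓
b·c: 64/495·(-3/8) + 56/45·1/4 + 47/198·1 = 1/2 ✓
b·c²: 64/495·9/64 + 56/45·1/16 + 47/198·1 = 1/3 ✓
b·Ac: 56/45·5/112 + 47/198·22/47 = 1/6 ✓
b·c³: 64/495·(-27/512) + 56/45·1/64 + 47/198·1 = 1/4 ✓
b·(c∘Ac): 56/45·5/448 + 47/198·22/47 = 1/8 ✓
b·Ac²: 56/45·(-15/896) + 47/198·165/376 = 1/12 ✓
b·A²c: 47/198·33/188 = 1/24 ✓; 4 stages ⇒ order 4.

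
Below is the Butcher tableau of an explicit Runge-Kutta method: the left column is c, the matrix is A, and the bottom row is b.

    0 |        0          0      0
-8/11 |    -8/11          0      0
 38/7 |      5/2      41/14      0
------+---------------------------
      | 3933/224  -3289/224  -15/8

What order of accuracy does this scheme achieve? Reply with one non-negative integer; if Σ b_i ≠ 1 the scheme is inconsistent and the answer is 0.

2

b = (3933/224, -3289/224, -15/8)
c = (0, -8/11, 38/7)
Ac = (0, 0, -164/77)
Σ b_i: 3933/224·1 + (-3289/224)·1 + (-15/8)·1 = 1 ✓
b·c: (-3289/224)·(-8/11) + (-15/8)·38/7 = 1/2 ✓
b·c²: (-3289/224)·64/121 + (-15/8)·1444/49 = -67937/1078 ≠ 1/3 ⇒ order 2.
b·Ac: (-15/8)·(-164/77) = 615/154 ≠ 1/6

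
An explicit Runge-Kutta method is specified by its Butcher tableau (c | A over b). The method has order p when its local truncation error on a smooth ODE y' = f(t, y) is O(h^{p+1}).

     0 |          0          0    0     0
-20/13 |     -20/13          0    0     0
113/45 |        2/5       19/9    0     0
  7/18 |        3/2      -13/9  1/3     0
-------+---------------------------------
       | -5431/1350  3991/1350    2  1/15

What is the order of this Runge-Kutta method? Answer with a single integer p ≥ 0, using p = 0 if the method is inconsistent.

2

b = (-5431/1350, 3991/1350, 2, 1/15)
c = (0, -20/13, 113/45, 7/18)
Ac = (0, 0, -380/117, 413/135)
Σ b_i: (-5431/1350)·1 + 3991/1350·1 + 2·1 + 1/15·1 = 1 ✓
b·c: 3991/1350·(-20/13) + 2·113/45 + 1/15·7/18 = 1/2 ✓
b·c²: 3991/1350·400/169 + 2·12769/2025 + 1/15·49/324 = 6197513/315900 ≠ 1/3 ⇒ order 2.
b·Ac: 2·(-380/117) + 1/15·413/135 = -165631/26325 ≠ 1/6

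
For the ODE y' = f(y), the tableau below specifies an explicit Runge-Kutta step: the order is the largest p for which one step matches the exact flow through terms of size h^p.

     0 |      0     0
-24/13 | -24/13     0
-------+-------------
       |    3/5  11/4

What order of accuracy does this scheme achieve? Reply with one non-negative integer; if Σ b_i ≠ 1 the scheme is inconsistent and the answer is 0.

0

b = (3/5, 11/4)
c = (0, -24/13)
Σ b_i: 3/5·1 + 11/4·1 = 67/20 ≠ 1 ⇒ order 0.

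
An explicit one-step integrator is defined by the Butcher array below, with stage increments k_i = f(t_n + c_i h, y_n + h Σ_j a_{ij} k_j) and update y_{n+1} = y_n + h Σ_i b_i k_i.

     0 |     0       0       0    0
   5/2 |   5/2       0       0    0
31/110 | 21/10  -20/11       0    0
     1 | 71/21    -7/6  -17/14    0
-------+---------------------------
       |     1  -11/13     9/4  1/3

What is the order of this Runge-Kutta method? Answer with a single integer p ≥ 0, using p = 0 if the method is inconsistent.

0

b = (1, -11/13, 9/4, 1/3)
c = (0, 5/2, 31/110, 1)
Ac = (0, 0, -50/11, -3764/1155)
Σ b_i: 1·1 + (-11/13)·1 + 9/4·1 + 1/3·1 = 427/156 ≠ 1 ⇒ order 0.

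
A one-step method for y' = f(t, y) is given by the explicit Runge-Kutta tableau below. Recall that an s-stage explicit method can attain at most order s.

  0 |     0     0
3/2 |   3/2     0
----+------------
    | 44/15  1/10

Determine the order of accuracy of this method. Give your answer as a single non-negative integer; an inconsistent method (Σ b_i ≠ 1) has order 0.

b = (44/15, 1/10)
c = (0, 3/2)
Σ b_i: 44/15·1 + 1/10·1 = 91/30 ≠ 1 ⇒ order 0.

0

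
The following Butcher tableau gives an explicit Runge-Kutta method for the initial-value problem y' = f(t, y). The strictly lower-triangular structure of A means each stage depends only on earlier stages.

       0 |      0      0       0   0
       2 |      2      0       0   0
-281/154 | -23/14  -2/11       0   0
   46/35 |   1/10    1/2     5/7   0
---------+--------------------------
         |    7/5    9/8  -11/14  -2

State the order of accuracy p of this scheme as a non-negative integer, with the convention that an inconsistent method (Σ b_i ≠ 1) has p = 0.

0

b = (7/5, 9/8, -11/14, -2)
c = (0, 2, -281/154, 46/35)
Ac = (0, 0, -4/11, -327/1078)
Σ b_i: 7/5·1 + 9/8·1 + (-11/14)·1 + (-2)·1 = -73/280 ≠ 1 ⇒ order 0.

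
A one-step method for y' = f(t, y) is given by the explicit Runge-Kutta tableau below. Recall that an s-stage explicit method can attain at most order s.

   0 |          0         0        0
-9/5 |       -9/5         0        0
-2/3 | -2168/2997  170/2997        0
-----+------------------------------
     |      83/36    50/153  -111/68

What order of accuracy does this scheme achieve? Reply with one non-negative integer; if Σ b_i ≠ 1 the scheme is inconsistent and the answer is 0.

b = (83/36, 50/153, -111/68)
c = (0, -9/5, -2/3)
Ac = (0, 0, -34/333)
Σ b_i: 83/36·1 + 50/153·1 + (-111/68)·1 = 1 ✓
b·c: 50/153·(-9/5) + (-111/68)·(-2/3) = 1/2 ✓
b·c²: 50/153·81/25 + (-111/68)·4/9 = 1/3 ✓
b·Ac: (-111/68)·(-34/333) = 1/6 ✓; 3 stages ⇒ order 3.

3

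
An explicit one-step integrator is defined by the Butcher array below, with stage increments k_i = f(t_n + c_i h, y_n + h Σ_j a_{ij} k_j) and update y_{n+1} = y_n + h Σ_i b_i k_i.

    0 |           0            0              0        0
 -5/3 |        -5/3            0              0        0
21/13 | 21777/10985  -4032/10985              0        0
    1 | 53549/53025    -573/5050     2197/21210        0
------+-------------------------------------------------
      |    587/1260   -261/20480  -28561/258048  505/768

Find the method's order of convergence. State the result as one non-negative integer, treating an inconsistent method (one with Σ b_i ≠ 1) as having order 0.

4

b = (587/1260, -261/20480, -28561/258048, 505/768)
c = (0, -5/3, 21/13, 1)
Ac = (0, 0, 1344/2197, 36/101)
Σ b_i: 587/1260·1 + (-261/20480)·1 + (-28561/258048)·1 + 505/768·1 = 1 ✓
b·c: (-261/20480)·(-5/3) + (-28561/258048)·21/13 + 505/768·1 = 1/2 ✓
b·c²: (-261/20480)·25/9 + (-28561/258048)·441/169 + 505/768·1 = 1/3 ✓
b·Ac: (-28561/258048)·1344/2197 + 505/768·36/101 = 1/6 ✓
b·c³: (-261/20480)·(-125/27) + (-28561/258048)·9261/2197 + 505/768·1 = 1/4 ✓
b·(c∘Ac): (-28561/258048)·28224/28561 + 505/768·36/101 = 1/8 ✓
b·Ac²: (-28561/258048)·(-2240/2197) + 505/768·(-68/1515) = 1/12 ✓
b·A²c: 505/768·32/505 = 1/24 ✓; 4 stages ⇒ order 4.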